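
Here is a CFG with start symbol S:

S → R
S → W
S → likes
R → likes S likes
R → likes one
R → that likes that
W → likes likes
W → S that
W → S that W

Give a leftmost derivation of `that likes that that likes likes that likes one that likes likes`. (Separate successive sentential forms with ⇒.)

S ⇒ W ⇒ S that W ⇒ R that W ⇒ that likes that that W ⇒ that likes that that S that W ⇒ that likes that that W that W ⇒ that likes that that likes likes that W ⇒ that likes that that likes likes that S that W ⇒ that likes that that likes likes that R that W ⇒ that likes that that likes likes that likes one that W ⇒ that likes that that likes likes that likes one that likes likes

S ⇒ W   [S → W]
W ⇒ S that W   [W → S that W]
S that W ⇒ R that W   [S → R]
R that W ⇒ that likes that that W   [R → that likes that]
that likes that that W ⇒ that likes that that S that W   [W → S that W]
that likes that that S that W ⇒ that likes that that W that W   [S → W]
that likes that that W that W ⇒ that likes that that likes likes that W   [W → likes likes]
that likes that that likes likes that W ⇒ that likes that that likes likes that S that W   [W → S that W]
that likes that that likes likes that S that W ⇒ that likes that that likes likes that R that W   [S → R]
that likes that that likes likes that R that W ⇒ that likes that that likes likes that likes one that W   [R → likes one]
that likes that that likes likes that likes one that W ⇒ that likes that that likes likes that likes one that likes likes   [W → likes likes]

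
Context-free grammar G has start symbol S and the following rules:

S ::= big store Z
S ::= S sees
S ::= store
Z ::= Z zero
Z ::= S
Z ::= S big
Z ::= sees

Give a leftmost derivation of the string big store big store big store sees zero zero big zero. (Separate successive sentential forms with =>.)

S => big store Z => big store S => big store big store Z => big store big store Z zero => big store big store S big zero => big store big store big store Z big zero => big store big store big store Z zero big zero => big store big store big store Z zero zero big zero => big store big store big store sees zero zero big zero

S => big store Z   [S ::= big store Z]
big store Z => big store S   [Z ::= S]
big store S => big store big store Z   [S ::= big store Z]
big store big store Z => big store big store Z zero   [Z ::= Z zero]
big store big store Z zero => big store big store S big zero   [Z ::= S big]
big store big store S big zero => big store big store big store Z big zero   [S ::= big store Z]
big store big store big store Z big zero => big store big store big store Z zero big zero   [Z ::= Z zero]
big store big store big store Z zero big zero => big store big store big store Z zero zero big zero   [Z ::= Z zero]
big store big store big store Z zero zero big zero => big store big store big store sees zero zero big zero   [Z ::= sees]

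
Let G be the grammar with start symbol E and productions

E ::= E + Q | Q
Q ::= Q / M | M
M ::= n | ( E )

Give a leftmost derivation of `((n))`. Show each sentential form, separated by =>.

E => Q => M => (E) => (Q) => (M) => ((E)) => ((Q)) => ((M)) => ((n))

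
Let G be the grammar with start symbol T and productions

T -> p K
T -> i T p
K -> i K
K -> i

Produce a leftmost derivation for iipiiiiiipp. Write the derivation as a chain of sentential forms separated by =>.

T => iTp   [T -> i T p]
iTp => iiTpp   [T -> i T p]
iiTpp => iipKpp   [T -> p K]
iipKpp => iipiKpp   [K -> i K]
iipiKpp => iipiiKpp   [K -> i K]
iipiiKpp => iipiiiKpp   [K -> i K]
iipiiiKpp => iipiiiiKpp   [K -> i K]
iipiiiiKpp => iipiiiiiKpp   [K -> i K]
iipiiiiiKpp => iipiiiiiipp   [K -> i]

T=>iTp=>iiTpp=>iipKpp=>iipiKpp=>iipiiKpp=>iipiiiKpp=>iipiiiiKpp=>iipiiiiiKpp=>iipiiiiiipp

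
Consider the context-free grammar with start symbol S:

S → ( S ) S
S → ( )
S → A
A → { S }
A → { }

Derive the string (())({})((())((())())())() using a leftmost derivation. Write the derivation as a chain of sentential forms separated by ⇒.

S ⇒ (S)S   [S → ( S ) S]
(S)S ⇒ (())S   [S → ( )]
(())S ⇒ (())(S)S   [S → ( S ) S]
(())(S)S ⇒ (())(A)S   [S → A]
(())(A)S ⇒ (())({})S   [A → { }]
(())({})S ⇒ (())({})(S)S   [S → ( S ) S]
(())({})(S)S ⇒ (())({})((S)S)S   [S → ( S ) S]
(())({})((S)S)S ⇒ (())({})((())S)S   [S → ( )]
(())({})((())S)S ⇒ (())({})((())(S)S)S   [S → ( S ) S]
(())({})((())(S)S)S ⇒ (())({})((())((S)S)S)S   [S → ( S ) S]
(())({})((())((S)S)S)S ⇒ (())({})((())((())S)S)S   [S → ( )]
(())({})((())((())S)S)S ⇒ (())({})((())((())())S)S   [S → ( )]
(())({})((())((())())S)S ⇒ (())({})((())((())())())S   [S → ( )]
(())({})((())((())())())S ⇒ (())({})((())((())())())()   [S → ( )]

S ⇒ (S)S ⇒ (())S ⇒ (())(S)S ⇒ (())(A)S ⇒ (())({})S ⇒ (())({})(S)S ⇒ (())({})((S)S)S ⇒ (())({})((())S)S ⇒ (())({})((())(S)S)S ⇒ (())({})((())((S)S)S)S ⇒ (())({})((())((())S)S)S ⇒ (())({})((())((())())S)S ⇒ (())({})((())((())())())S ⇒ (())({})((())((())())())()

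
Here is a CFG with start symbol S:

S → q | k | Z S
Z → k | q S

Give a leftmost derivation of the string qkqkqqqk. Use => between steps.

S => ZS   [S → Z S]
ZS => qSS   [Z → q S]
qSS => qZSS   [S → Z S]
qZSS => qkSS   [Z → k]
qkSS => qkZSS   [S → Z S]
qkZSS => qkqSSS   [Z → q S]
qkqSSS => qkqkSS   [S → k]
qkqkSS => qkqkqS   [S → q]
qkqkqS => qkqkqZS   [S → Z S]
qkqkqZS => qkqkqqSS   [Z → q S]
qkqkqqSS => qkqkqqqS   [S → q]
qkqkqqqS => qkqkqqqk   [S → k]

S => ZS => qSS => qZSS => qkSS => qkZSS => qkqSSS => qkqkSS => qkqkqS => qkqkqZS => qkqkqqSS => qkqkqqqS => qkqkqqqk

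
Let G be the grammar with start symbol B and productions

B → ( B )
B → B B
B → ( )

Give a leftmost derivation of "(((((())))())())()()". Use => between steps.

B => BB => BBB => (B)BB => (BB)BB => ((B)B)BB => ((BB)B)BB => (((B)B)B)BB => ((((B))B)B)BB => (((((B)))B)B)BB => (((((())))B)B)BB => (((((())))())B)BB => (((((())))())())BB => (((((())))())())()B => (((((())))())())()()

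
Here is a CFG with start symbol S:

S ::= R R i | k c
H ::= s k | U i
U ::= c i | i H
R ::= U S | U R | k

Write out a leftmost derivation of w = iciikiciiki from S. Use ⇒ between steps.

S ⇒ RRi ⇒ URRi ⇒ iHRRi ⇒ iUiRRi ⇒ iciiRRi ⇒ iciikRi ⇒ iciikURi ⇒ iciikiHRi ⇒ iciikiUiRi ⇒ iciikiciiRi ⇒ iciikiciiki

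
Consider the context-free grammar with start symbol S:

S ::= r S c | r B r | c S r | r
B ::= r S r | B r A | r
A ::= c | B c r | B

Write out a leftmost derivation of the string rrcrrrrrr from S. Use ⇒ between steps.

S⇒rBr⇒rrSrr⇒rrcSrrr⇒rrcrBrrrr⇒rrcrrrrrr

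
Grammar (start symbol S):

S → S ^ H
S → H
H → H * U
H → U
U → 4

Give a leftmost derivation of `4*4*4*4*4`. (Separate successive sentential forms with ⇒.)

S ⇒ H ⇒ H*U ⇒ H*U*U ⇒ H*U*U*U ⇒ H*U*U*U*U ⇒ U*U*U*U*U ⇒ 4*U*U*U*U ⇒ 4*4*U*U*U ⇒ 4*4*4*U*U ⇒ 4*4*4*4*U ⇒ 4*4*4*4*4

S ⇒ H   [S → H]
H ⇒ H*U   [H → H * U]
H*U ⇒ H*U*U   [H → H * U]
H*U*U ⇒ H*U*U*U   [H → H * U]
H*U*U*U ⇒ H*U*U*U*U   [H → H * U]
H*U*U*U*U ⇒ U*U*U*U*U   [H → U]
U*U*U*U*U ⇒ 4*U*U*U*U   [U → 4]
4*U*U*U*U ⇒ 4*4*U*U*U   [U → 4]
4*4*U*U*U ⇒ 4*4*4*U*U   [U → 4]
4*4*4*U*U ⇒ 4*4*4*4*U   [U → 4]
4*4*4*4*U ⇒ 4*4*4*4*4   [U → 4]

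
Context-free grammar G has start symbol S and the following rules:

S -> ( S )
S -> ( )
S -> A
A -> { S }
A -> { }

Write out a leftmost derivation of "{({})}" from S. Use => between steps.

S => A   [S -> A]
A => {S}   [A -> { S }]
{S} => {(S)}   [S -> ( S )]
{(S)} => {(A)}   [S -> A]
{(A)} => {({})}   [A -> { }]

S => A => {S} => {(S)} => {(A)} => {({})}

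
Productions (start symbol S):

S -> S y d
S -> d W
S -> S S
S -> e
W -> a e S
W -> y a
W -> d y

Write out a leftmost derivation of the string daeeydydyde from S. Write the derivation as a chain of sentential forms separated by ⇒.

S ⇒ SS ⇒ SydS ⇒ SydydS ⇒ SydydydS ⇒ dWydydydS ⇒ daeSydydydS ⇒ daeeydydydS ⇒ daeeydydyde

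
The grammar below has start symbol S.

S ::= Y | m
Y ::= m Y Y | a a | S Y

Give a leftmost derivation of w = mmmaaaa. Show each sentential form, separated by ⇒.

S ⇒ Y ⇒ mYY ⇒ mSYY ⇒ mmYY ⇒ mmSYY ⇒ mmmYY ⇒ mmmaaY ⇒ mmmaaaa

S ⇒ Y   [S ::= Y]
Y ⇒ mYY   [Y ::= m Y Y]
mYY ⇒ mSYY   [Y ::= S Y]
mSYY ⇒ mmYY   [S ::= m]
mmYY ⇒ mmSYY   [Y ::= S Y]
mmSYY ⇒ mmmYY   [S ::= m]
mmmYY ⇒ mmmaaY   [Y ::= a a]
mmmaaY ⇒ mmmaaaa   [Y ::= a a]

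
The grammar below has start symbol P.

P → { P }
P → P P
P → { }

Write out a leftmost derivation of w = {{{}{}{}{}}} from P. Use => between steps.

P=>{P}=>{{P}}=>{{PP}}=>{{PPP}}=>{{{}PP}}=>{{{}PPP}}=>{{{}{}PP}}=>{{{}{}{}P}}=>{{{}{}{}{}}}

P => {P}   [P → { P }]
{P} => {{P}}   [P → { P }]
{{P}} => {{PP}}   [P → P P]
{{PP}} => {{PPP}}   [P → P P]
{{PPP}} => {{{}PP}}   [P → { }]
{{{}PP}} => {{{}PPP}}   [P → P P]
{{{}PPP}} => {{{}{}PP}}   [P → { }]
{{{}{}PP}} => {{{}{}{}P}}   [P → { }]
{{{}{}{}P}} => {{{}{}{}{}}}   [P → { }]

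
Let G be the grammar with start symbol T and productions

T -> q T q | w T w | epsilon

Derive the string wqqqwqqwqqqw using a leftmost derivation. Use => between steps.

T => wTw => wqTqw => wqqTqqw => wqqqTqqqw => wqqqwTwqqqw => wqqqwqTqwqqqw => wqqqwqqwqqqw

T => wTw   [T -> w T w]
wTw => wqTqw   [T -> q T q]
wqTqw => wqqTqqw   [T -> q T q]
wqqTqqw => wqqqTqqqw   [T -> q T q]
wqqqTqqqw => wqqqwTwqqqw   [T -> w T w]
wqqqwTwqqqw => wqqqwqTqwqqqw   [T -> q T q]
wqqqwqTqwqqqw => wqqqwqqwqqqw   [T -> epsilon]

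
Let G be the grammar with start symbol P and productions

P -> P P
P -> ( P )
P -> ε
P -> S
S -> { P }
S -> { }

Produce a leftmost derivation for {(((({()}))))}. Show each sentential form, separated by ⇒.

P ⇒ S   [P -> S]
S ⇒ {P}   [S -> { P }]
{P} ⇒ {(P)}   [P -> ( P )]
{(P)} ⇒ {((P))}   [P -> ( P )]
{((P))} ⇒ {(((P)))}   [P -> ( P )]
{(((P)))} ⇒ {((((P))))}   [P -> ( P )]
{((((P))))} ⇒ {((((S))))}   [P -> S]
{((((S))))} ⇒ {(((({P}))))}   [S -> { P }]
{(((({P}))))} ⇒ {(((({PP}))))}   [P -> P P]
{(((({PP}))))} ⇒ {(((({(P)P}))))}   [P -> ( P )]
{(((({(P)P}))))} ⇒ {(((({()P}))))}   [P -> ε]
{(((({()P}))))} ⇒ {(((({()}))))}   [P -> ε]

P ⇒ S ⇒ {P} ⇒ {(P)} ⇒ {((P))} ⇒ {(((P)))} ⇒ {((((P))))} ⇒ {((((S))))} ⇒ {(((({P}))))} ⇒ {(((({PP}))))} ⇒ {(((({(P)P}))))} ⇒ {(((({()P}))))} ⇒ {(((({()}))))}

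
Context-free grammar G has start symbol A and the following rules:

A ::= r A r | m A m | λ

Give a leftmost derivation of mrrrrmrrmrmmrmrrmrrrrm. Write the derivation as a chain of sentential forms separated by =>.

A=>mAm=>mrArm=>mrrArrm=>mrrrArrrm=>mrrrrArrrrm=>mrrrrmAmrrrrm=>mrrrrmrArmrrrrm=>mrrrrmrrArrmrrrrm=>mrrrrmrrmAmrrmrrrrm=>mrrrrmrrmrArmrrmrrrrm=>mrrrrmrrmrmAmrmrrmrrrrm=>mrrrrmrrmrmmrmrrmrrrrm

A => mAm   [A ::= m A m]
mAm => mrArm   [A ::= r A r]
mrArm => mrrArrm   [A ::= r A r]
mrrArrm => mrrrArrrm   [A ::= r A r]
mrrrArrrm => mrrrrArrrrm   [A ::= r A r]
mrrrrArrrrm => mrrrrmAmrrrrm   [A ::= m A m]
mrrrrmAmrrrrm => mrrrrmrArmrrrrm   [A ::= r A r]
mrrrrmrArmrrrrm => mrrrrmrrArrmrrrrm   [A ::= r A r]
mrrrrmrrArrmrrrrm => mrrrrmrrmAmrrmrrrrm   [A ::= m A m]
mrrrrmrrmAmrrmrrrrm => mrrrrmrrmrArmrrmrrrrm   [A ::= r A r]
mrrrrmrrmrArmrrmrrrrm => mrrrrmrrmrmAmrmrrmrrrrm   [A ::= m A m]
mrrrrmrrmrmAmrmrrmrrrrm => mrrrrmrrmrmmrmrrmrrrrm   [A ::= λ]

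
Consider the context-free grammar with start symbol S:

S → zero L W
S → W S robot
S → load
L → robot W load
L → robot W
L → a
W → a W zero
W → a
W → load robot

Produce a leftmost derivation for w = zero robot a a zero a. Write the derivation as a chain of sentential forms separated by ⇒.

S ⇒ zero L W ⇒ zero robot W W ⇒ zero robot a W zero W ⇒ zero robot a a zero W ⇒ zero robot a a zero a

S ⇒ zero L W   [S → zero L W]
zero L W ⇒ zero robot W W   [L → robot W]
zero robot W W ⇒ zero robot a W zero W   [W → a W zero]
zero robot a W zero W ⇒ zero robot a a zero W   [W → a]
zero robot a a zero W ⇒ zero robot a a zero a   [W → a]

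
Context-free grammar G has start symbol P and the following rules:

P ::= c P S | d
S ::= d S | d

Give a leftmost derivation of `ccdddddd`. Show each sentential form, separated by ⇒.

P ⇒ cPS ⇒ ccPSS ⇒ ccdSS ⇒ ccddSS ⇒ ccdddSS ⇒ ccddddS ⇒ ccdddddS ⇒ ccdddddd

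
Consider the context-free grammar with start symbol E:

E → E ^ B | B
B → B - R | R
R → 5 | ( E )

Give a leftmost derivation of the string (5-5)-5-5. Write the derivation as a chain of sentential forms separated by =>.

E => B => B-R => B-R-R => R-R-R => (E)-R-R => (B)-R-R => (B-R)-R-R => (R-R)-R-R => (5-R)-R-R => (5-5)-R-R => (5-5)-5-R => (5-5)-5-5

E => B   [E → B]
B => B-R   [B → B - R]
B-R => B-R-R   [B → B - R]
B-R-R => R-R-R   [B → R]
R-R-R => (E)-R-R   [R → ( E )]
(E)-R-R => (B)-R-R   [E → B]
(B)-R-R => (B-R)-R-R   [B → B - R]
(B-R)-R-R => (R-R)-R-R   [B → R]
(R-R)-R-R => (5-R)-R-R   [R → 5]
(5-R)-R-R => (5-5)-R-R   [R → 5]
(5-5)-R-R => (5-5)-5-R   [R → 5]
(5-5)-5-R => (5-5)-5-5   [R → 5]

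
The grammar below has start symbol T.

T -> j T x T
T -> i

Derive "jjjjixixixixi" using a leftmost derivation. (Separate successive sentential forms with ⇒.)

T ⇒ jTxT ⇒ jjTxTxT ⇒ jjjTxTxTxT ⇒ jjjjTxTxTxTxT ⇒ jjjjixTxTxTxT ⇒ jjjjixixTxTxT ⇒ jjjjixixixTxT ⇒ jjjjixixixixT ⇒ jjjjixixixixi

T ⇒ jTxT   [T -> j T x T]
jTxT ⇒ jjTxTxT   [T -> j T x T]
jjTxTxT ⇒ jjjTxTxTxT   [T -> j T x T]
jjjTxTxTxT ⇒ jjjjTxTxTxTxT   [T -> j T x T]
jjjjTxTxTxTxT ⇒ jjjjixTxTxTxT   [T -> i]
jjjjixTxTxTxT ⇒ jjjjixixTxTxT   [T -> i]
jjjjixixTxTxT ⇒ jjjjixixixTxT   [T -> i]
jjjjixixixTxT ⇒ jjjjixixixixT   [T -> i]
jjjjixixixixT ⇒ jjjjixixixixi   [T -> i]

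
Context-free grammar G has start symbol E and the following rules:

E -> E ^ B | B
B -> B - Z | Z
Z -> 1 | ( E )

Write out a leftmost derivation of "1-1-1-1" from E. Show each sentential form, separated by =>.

E => B => B-Z => B-Z-Z => B-Z-Z-Z => Z-Z-Z-Z => 1-Z-Z-Z => 1-1-Z-Z => 1-1-1-Z => 1-1-1-1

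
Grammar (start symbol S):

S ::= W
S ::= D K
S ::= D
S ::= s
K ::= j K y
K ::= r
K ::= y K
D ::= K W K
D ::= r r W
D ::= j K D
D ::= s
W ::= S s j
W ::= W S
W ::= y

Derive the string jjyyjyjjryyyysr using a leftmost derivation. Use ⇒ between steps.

S ⇒ DK ⇒ jKDK ⇒ jjKyDK ⇒ jjyKyDK ⇒ jjyyKyDK ⇒ jjyyjKyyDK ⇒ jjyyjyKyyDK ⇒ jjyyjyjKyyyDK ⇒ jjyyjyjjKyyyyDK ⇒ jjyyjyjjryyyyDK ⇒ jjyyjyjjryyyysK ⇒ jjyyjyjjryyyysr

S ⇒ DK   [S ::= D K]
DK ⇒ jKDK   [D ::= j K D]
jKDK ⇒ jjKyDK   [K ::= j K y]
jjKyDK ⇒ jjyKyDK   [K ::= y K]
jjyKyDK ⇒ jjyyKyDK   [K ::= y K]
jjyyKyDK ⇒ jjyyjKyyDK   [K ::= j K y]
jjyyjKyyDK ⇒ jjyyjyKyyDK   [K ::= y K]
jjyyjyKyyDK ⇒ jjyyjyjKyyyDK   [K ::= j K y]
jjyyjyjKyyyDK ⇒ jjyyjyjjKyyyyDK   [K ::= j K y]
jjyyjyjjKyyyyDK ⇒ jjyyjyjjryyyyDK   [K ::= r]
jjyyjyjjryyyyDK ⇒ jjyyjyjjryyyysK   [D ::= s]
jjyyjyjjryyyysK ⇒ jjyyjyjjryyyysr   [K ::= r]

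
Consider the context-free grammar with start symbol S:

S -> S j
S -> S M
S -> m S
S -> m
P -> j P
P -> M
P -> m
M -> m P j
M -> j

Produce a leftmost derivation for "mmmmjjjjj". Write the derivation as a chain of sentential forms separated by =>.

S => Sj => mSj => mSjj => mmSjj => mmSjjj => mmSjjjj => mmmSjjjj => mmmSjjjjj => mmmmjjjjj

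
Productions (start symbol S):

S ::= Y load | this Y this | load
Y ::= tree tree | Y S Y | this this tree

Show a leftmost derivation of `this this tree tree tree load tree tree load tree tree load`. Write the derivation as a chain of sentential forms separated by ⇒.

S ⇒ Y load ⇒ Y S Y load ⇒ this this tree S Y load ⇒ this this tree Y load Y load ⇒ this this tree tree tree load Y load ⇒ this this tree tree tree load Y S Y load ⇒ this this tree tree tree load tree tree S Y load ⇒ this this tree tree tree load tree tree load Y load ⇒ this this tree tree tree load tree tree load tree tree load

S ⇒ Y load   [S ::= Y load]
Y load ⇒ Y S Y load   [Y ::= Y S Y]
Y S Y load ⇒ this this tree S Y load   [Y ::= this this tree]
this this tree S Y load ⇒ this this tree Y load Y load   [S ::= Y load]
this this tree Y load Y load ⇒ this this tree tree tree load Y load   [Y ::= tree tree]
this this tree tree tree load Y load ⇒ this this tree tree tree load Y S Y load   [Y ::= Y S Y]
this this tree tree tree load Y S Y load ⇒ this this tree tree tree load tree tree S Y load   [Y ::= tree tree]
this this tree tree tree load tree tree S Y load ⇒ this this tree tree tree load tree tree load Y load   [S ::= load]
this this tree tree tree load tree tree load Y load ⇒ this this tree tree tree load tree tree load tree tree load   [Y ::= tree tree]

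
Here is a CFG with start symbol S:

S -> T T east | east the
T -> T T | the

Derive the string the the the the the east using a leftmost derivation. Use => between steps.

S => T T east => T T T east => T T T T east => T T T T T east => the T T T T east => the the T T T east => the the the T T east => the the the the T east => the the the the the east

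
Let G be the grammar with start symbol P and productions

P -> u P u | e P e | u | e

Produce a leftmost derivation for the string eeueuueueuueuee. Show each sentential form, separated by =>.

P => ePe => eePee => eeuPuee => eeuePeuee => eeueuPueuee => eeueuuPuueuee => eeueuuePeuueuee => eeueuueueuueuee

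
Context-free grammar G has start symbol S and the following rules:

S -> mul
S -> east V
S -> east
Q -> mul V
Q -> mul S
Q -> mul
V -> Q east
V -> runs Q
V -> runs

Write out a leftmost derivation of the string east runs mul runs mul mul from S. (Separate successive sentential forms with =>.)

S => east V => east runs Q => east runs mul V => east runs mul runs Q => east runs mul runs mul S => east runs mul runs mul mul

S => east V   [S -> east V]
east V => east runs Q   [V -> runs Q]
east runs Q => east runs mul V   [Q -> mul V]
east runs mul V => east runs mul runs Q   [V -> runs Q]
east runs mul runs Q => east runs mul runs mul S   [Q -> mul S]
east runs mul runs mul S => east runs mul runs mul mul   [S -> mul]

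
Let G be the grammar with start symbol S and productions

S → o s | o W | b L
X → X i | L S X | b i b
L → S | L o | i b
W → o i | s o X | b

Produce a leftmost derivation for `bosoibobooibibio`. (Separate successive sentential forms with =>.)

S => bL   [S → b L]
bL => bLo   [L → L o]
bLo => bSo   [L → S]
bSo => boWo   [S → o W]
boWo => bosoXo   [W → s o X]
bosoXo => bosoLSXo   [X → L S X]
bosoLSXo => bosoLoSXo   [L → L o]
bosoLoSXo => bosoiboSXo   [L → i b]
bosoiboSXo => bosoibobLXo   [S → b L]
bosoibobLXo => bosoibobSXo   [L → S]
bosoibobSXo => bosoiboboWXo   [S → o W]
bosoiboboWXo => bosoibobooiXo   [W → o i]
bosoibobooiXo => bosoibobooiXio   [X → X i]
bosoibobooiXio => bosoibobooibibio   [X → b i b]

S=>bL=>bLo=>bSo=>boWo=>bosoXo=>bosoLSXo=>bosoLoSXo=>bosoiboSXo=>bosoibobLXo=>bosoibobSXo=>bosoiboboWXo=>bosoibobooiXo=>bosoibobooiXio=>bosoibobooibibio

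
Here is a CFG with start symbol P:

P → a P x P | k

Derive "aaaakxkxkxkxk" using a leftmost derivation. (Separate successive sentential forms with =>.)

P=>aPxP=>aaPxPxP=>aaaPxPxPxP=>aaaaPxPxPxPxP=>aaaakxPxPxPxP=>aaaakxkxPxPxP=>aaaakxkxkxPxP=>aaaakxkxkxkxP=>aaaakxkxkxkxk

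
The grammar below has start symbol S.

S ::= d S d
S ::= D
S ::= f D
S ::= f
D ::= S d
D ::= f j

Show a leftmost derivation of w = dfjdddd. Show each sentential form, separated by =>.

S=>D=>Sd=>Dd=>Sdd=>dSddd=>dDddd=>dSdddd=>dDdddd=>dfjdddd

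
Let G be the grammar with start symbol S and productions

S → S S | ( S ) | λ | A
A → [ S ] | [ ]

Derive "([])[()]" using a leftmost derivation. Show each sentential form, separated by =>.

S => SS   [S → S S]
SS => (S)S   [S → ( S )]
(S)S => (A)S   [S → A]
(A)S => ([])S   [A → [ ]]
([])S => ([])A   [S → A]
([])A => ([])[S]   [A → [ S ]]
([])[S] => ([])[(S)]   [S → ( S )]
([])[(S)] => ([])[()]   [S → λ]

S => SS => (S)S => (A)S => ([])S => ([])A => ([])[S] => ([])[(S)] => ([])[()]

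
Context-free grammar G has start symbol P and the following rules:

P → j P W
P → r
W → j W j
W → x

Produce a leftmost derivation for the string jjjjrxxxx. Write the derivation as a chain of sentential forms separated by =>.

P => jPW => jjPWW => jjjPWWW => jjjjPWWWW => jjjjrWWWW => jjjjrxWWW => jjjjrxxWW => jjjjrxxxW => jjjjrxxxx

P => jPW   [P → j P W]
jPW => jjPWW   [P → j P W]
jjPWW => jjjPWWW   [P → j P W]
jjjPWWW => jjjjPWWWW   [P → j P W]
jjjjPWWWW => jjjjrWWWW   [P → r]
jjjjrWWWW => jjjjrxWWW   [W → x]
jjjjrxWWW => jjjjrxxWW   [W → x]
jjjjrxxWW => jjjjrxxxW   [W → x]
jjjjrxxxW => jjjjrxxxx   [W → x]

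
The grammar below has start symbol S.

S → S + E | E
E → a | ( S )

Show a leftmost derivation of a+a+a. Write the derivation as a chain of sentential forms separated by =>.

S => S+E => S+E+E => E+E+E => a+E+E => a+a+E => a+a+a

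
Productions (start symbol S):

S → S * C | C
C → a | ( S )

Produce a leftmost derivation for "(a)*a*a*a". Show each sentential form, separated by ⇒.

S ⇒ S*C   [S → S * C]
S*C ⇒ S*C*C   [S → S * C]
S*C*C ⇒ S*C*C*C   [S → S * C]
S*C*C*C ⇒ C*C*C*C   [S → C]
C*C*C*C ⇒ (S)*C*C*C   [C → ( S )]
(S)*C*C*C ⇒ (C)*C*C*C   [S → C]
(C)*C*C*C ⇒ (a)*C*C*C   [C → a]
(a)*C*C*C ⇒ (a)*a*C*C   [C → a]
(a)*a*C*C ⇒ (a)*a*a*C   [C → a]
(a)*a*a*C ⇒ (a)*a*a*a   [C → a]

S ⇒ S*C ⇒ S*C*C ⇒ S*C*C*C ⇒ C*C*C*C ⇒ (S)*C*C*C ⇒ (C)*C*C*C ⇒ (a)*C*C*C ⇒ (a)*a*C*C ⇒ (a)*a*a*C ⇒ (a)*a*a*a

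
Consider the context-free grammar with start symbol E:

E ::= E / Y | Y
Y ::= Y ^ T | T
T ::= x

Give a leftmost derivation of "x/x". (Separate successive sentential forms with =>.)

E=>E/Y=>Y/Y=>T/Y=>x/Y=>x/T=>x/x

E => E/Y   [E ::= E / Y]
E/Y => Y/Y   [E ::= Y]
Y/Y => T/Y   [Y ::= T]
T/Y => x/Y   [T ::= x]
x/Y => x/T   [Y ::= T]
x/T => x/x   [T ::= x]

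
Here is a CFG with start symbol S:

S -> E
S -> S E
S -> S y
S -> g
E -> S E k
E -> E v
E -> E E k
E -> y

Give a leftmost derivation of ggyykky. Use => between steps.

S=>SE=>EE=>SEkE=>gEkE=>gSEkkE=>gSEEkkE=>ggEEkkE=>ggyEkkE=>ggyykkE=>ggyykky

S => SE   [S -> S E]
SE => EE   [S -> E]
EE => SEkE   [E -> S E k]
SEkE => gEkE   [S -> g]
gEkE => gSEkkE   [E -> S E k]
gSEkkE => gSEEkkE   [S -> S E]
gSEEkkE => ggEEkkE   [S -> g]
ggEEkkE => ggyEkkE   [E -> y]
ggyEkkE => ggyykkE   [E -> y]
ggyykkE => ggyykky   [E -> y]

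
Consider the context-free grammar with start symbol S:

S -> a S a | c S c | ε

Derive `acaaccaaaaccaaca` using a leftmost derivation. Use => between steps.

S=>aSa=>acSca=>acaSaca=>acaaSaaca=>acaacScaaca=>acaaccSccaaca=>acaaccaSaccaaca=>acaaccaaSaaccaaca=>acaaccaaaaccaaca

S => aSa   [S -> a S a]
aSa => acSca   [S -> c S c]
acSca => acaSaca   [S -> a S a]
acaSaca => acaaSaaca   [S -> a S a]
acaaSaaca => acaacScaaca   [S -> c S c]
acaacScaaca => acaaccSccaaca   [S -> c S c]
acaaccSccaaca => acaaccaSaccaaca   [S -> a S a]
acaaccaSaccaaca => acaaccaaSaaccaaca   [S -> a S a]
acaaccaaSaaccaaca => acaaccaaaaccaaca   [S -> ε]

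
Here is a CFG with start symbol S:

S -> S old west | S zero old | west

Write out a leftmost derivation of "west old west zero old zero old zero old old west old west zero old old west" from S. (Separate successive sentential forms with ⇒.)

S ⇒ S old west   [S -> S old west]
S old west ⇒ S zero old old west   [S -> S zero old]
S zero old old west ⇒ S old west zero old old west   [S -> S old west]
S old west zero old old west ⇒ S old west old west zero old old west   [S -> S old west]
S old west old west zero old old west ⇒ S zero old old west old west zero old old west   [S -> S zero old]
S zero old old west old west zero old old west ⇒ S zero old zero old old west old west zero old old west   [S -> S zero old]
S zero old zero old old west old west zero old old west ⇒ S zero old zero old zero old old west old west zero old old west   [S -> S zero old]
S zero old zero old zero old old west old west zero old old west ⇒ S old west zero old zero old zero old old west old west zero old old west   [S -> S old west]
S old west zero old zero old zero old old west old west zero old old west ⇒ west old west zero old zero old zero old old west old west zero old old west   [S -> west]

S ⇒ S old west ⇒ S zero old old west ⇒ S old west zero old old west ⇒ S old west old west zero old old west ⇒ S zero old old west old west zero old old west ⇒ S zero old zero old old west old west zero old old west ⇒ S zero old zero old zero old old west old west zero old old west ⇒ S old west zero old zero old zero old old west old west zero old old west ⇒ west old west zero old zero old zero old old west old west zero old old west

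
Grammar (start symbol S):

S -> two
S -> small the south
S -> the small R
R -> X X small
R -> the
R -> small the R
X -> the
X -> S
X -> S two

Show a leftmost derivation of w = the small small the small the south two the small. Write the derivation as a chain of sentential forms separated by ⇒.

S ⇒ the small R ⇒ the small small the R ⇒ the small small the X X small ⇒ the small small the S two X small ⇒ the small small the small the south two X small ⇒ the small small the small the south two the small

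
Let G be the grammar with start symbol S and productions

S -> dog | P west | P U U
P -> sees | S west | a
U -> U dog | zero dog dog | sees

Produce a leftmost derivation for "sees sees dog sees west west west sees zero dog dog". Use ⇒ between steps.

S ⇒ P U U ⇒ S west U U ⇒ P west west U U ⇒ S west west west U U ⇒ P U U west west west U U ⇒ sees U U west west west U U ⇒ sees U dog U west west west U U ⇒ sees sees dog U west west west U U ⇒ sees sees dog sees west west west U U ⇒ sees sees dog sees west west west sees U ⇒ sees sees dog sees west west west sees zero dog dog

S ⇒ P U U   [S -> P U U]
P U U ⇒ S west U U   [P -> S west]
S west U U ⇒ P west west U U   [S -> P west]
P west west U U ⇒ S west west west U U   [P -> S west]
S west west west U U ⇒ P U U west west west U U   [S -> P U U]
P U U west west west U U ⇒ sees U U west west west U U   [P -> sees]
sees U U west west west U U ⇒ sees U dog U west west west U U   [U -> U dog]
sees U dog U west west west U U ⇒ sees sees dog U west west west U U   [U -> sees]
sees sees dog U west west west U U ⇒ sees sees dog sees west west west U U   [U -> sees]
sees sees dog sees west west west U U ⇒ sees sees dog sees west west west sees U   [U -> sees]
sees sees dog sees west west west sees U ⇒ sees sees dog sees west west west sees zero dog dog   [U -> zero dog dog]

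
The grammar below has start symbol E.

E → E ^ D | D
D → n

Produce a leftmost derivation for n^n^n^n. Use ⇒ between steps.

E ⇒ E^D   [E → E ^ D]
E^D ⇒ E^D^D   [E → E ^ D]
E^D^D ⇒ E^D^D^D   [E → E ^ D]
E^D^D^D ⇒ D^D^D^D   [E → D]
D^D^D^D ⇒ n^D^D^D   [D → n]
n^D^D^D ⇒ n^n^D^D   [D → n]
n^n^D^D ⇒ n^n^n^D   [D → n]
n^n^n^D ⇒ n^n^n^n   [D → n]

E ⇒ E^D ⇒ E^D^D ⇒ E^D^D^D ⇒ D^D^D^D ⇒ n^D^D^D ⇒ n^n^D^D ⇒ n^n^n^D ⇒ n^n^n^n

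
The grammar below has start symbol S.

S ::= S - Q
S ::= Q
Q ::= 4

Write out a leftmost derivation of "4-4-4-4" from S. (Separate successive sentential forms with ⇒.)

S ⇒ S-Q ⇒ S-Q-Q ⇒ S-Q-Q-Q ⇒ Q-Q-Q-Q ⇒ 4-Q-Q-Q ⇒ 4-4-Q-Q ⇒ 4-4-4-Q ⇒ 4-4-4-4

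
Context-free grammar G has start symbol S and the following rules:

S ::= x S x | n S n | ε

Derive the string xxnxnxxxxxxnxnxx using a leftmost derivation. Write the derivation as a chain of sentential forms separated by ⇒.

S ⇒ xSx ⇒ xxSxx ⇒ xxnSnxx ⇒ xxnxSxnxx ⇒ xxnxnSnxnxx ⇒ xxnxnxSxnxnxx ⇒ xxnxnxxSxxnxnxx ⇒ xxnxnxxxSxxxnxnxx ⇒ xxnxnxxxxxxnxnxx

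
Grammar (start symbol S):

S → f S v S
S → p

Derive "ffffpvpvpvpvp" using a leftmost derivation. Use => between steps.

S=>fSvS=>ffSvSvS=>fffSvSvSvS=>ffffSvSvSvSvS=>ffffpvSvSvSvS=>ffffpvpvSvSvS=>ffffpvpvpvSvS=>ffffpvpvpvpvS=>ffffpvpvpvpvp

S => fSvS   [S → f S v S]
fSvS => ffSvSvS   [S → f S v S]
ffSvSvS => fffSvSvSvS   [S → f S v S]
fffSvSvSvS => ffffSvSvSvSvS   [S → f S v S]
ffffSvSvSvSvS => ffffpvSvSvSvS   [S → p]
ffffpvSvSvSvS => ffffpvpvSvSvS   [S → p]
ffffpvpvSvSvS => ffffpvpvpvSvS   [S → p]
ffffpvpvpvSvS => ffffpvpvpvpvS   [S → p]
ffffpvpvpvpvS => ffffpvpvpvpvp   [S → p]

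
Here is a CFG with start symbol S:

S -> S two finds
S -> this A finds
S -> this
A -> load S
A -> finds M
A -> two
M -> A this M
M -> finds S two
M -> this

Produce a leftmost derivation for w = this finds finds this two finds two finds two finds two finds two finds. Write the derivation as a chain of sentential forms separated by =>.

S => S two finds => this A finds two finds => this finds M finds two finds => this finds finds S two finds two finds => this finds finds S two finds two finds two finds => this finds finds S two finds two finds two finds two finds => this finds finds S two finds two finds two finds two finds two finds => this finds finds this two finds two finds two finds two finds two finds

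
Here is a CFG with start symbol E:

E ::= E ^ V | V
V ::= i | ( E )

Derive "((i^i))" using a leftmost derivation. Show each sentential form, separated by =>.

E => V => (E) => (V) => ((E)) => ((E^V)) => ((V^V)) => ((i^V)) => ((i^i))

E => V   [E ::= V]
V => (E)   [V ::= ( E )]
(E) => (V)   [E ::= V]
(V) => ((E))   [V ::= ( E )]
((E)) => ((E^V))   [E ::= E ^ V]
((E^V)) => ((V^V))   [E ::= V]
((V^V)) => ((i^V))   [V ::= i]
((i^V)) => ((i^i))   [V ::= i]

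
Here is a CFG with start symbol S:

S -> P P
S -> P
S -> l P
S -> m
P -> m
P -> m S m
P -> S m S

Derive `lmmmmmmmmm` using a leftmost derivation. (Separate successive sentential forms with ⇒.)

S ⇒ P   [S -> P]
P ⇒ SmS   [P -> S m S]
SmS ⇒ lPmS   [S -> l P]
lPmS ⇒ lmSmmS   [P -> m S m]
lmSmmS ⇒ lmPPmmS   [S -> P P]
lmPPmmS ⇒ lmSmSPmmS   [P -> S m S]
lmSmSPmmS ⇒ lmPPmSPmmS   [S -> P P]
lmPPmSPmmS ⇒ lmmPmSPmmS   [P -> m]
lmmPmSPmmS ⇒ lmmmmSPmmS   [P -> m]
lmmmmSPmmS ⇒ lmmmmmPmmS   [S -> m]
lmmmmmPmmS ⇒ lmmmmmmmmS   [P -> m]
lmmmmmmmmS ⇒ lmmmmmmmmm   [S -> m]

S⇒P⇒SmS⇒lPmS⇒lmSmmS⇒lmPPmmS⇒lmSmSPmmS⇒lmPPmSPmmS⇒lmmPmSPmmS⇒lmmmmSPmmS⇒lmmmmmPmmS⇒lmmmmmmmmS⇒lmmmmmmmmm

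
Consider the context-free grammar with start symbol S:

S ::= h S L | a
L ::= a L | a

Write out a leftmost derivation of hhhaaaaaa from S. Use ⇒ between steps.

S ⇒ hSL ⇒ hhSLL ⇒ hhhSLLL ⇒ hhhaLLL ⇒ hhhaaLLL ⇒ hhhaaaLLL ⇒ hhhaaaaLL ⇒ hhhaaaaaL ⇒ hhhaaaaaa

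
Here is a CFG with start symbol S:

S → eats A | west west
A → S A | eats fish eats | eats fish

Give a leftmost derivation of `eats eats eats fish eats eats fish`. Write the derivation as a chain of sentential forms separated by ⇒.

S ⇒ eats A ⇒ eats S A ⇒ eats eats A A ⇒ eats eats eats fish eats A ⇒ eats eats eats fish eats eats fish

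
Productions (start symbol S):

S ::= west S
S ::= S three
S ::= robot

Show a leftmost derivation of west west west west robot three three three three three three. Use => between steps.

S => west S   [S ::= west S]
west S => west S three   [S ::= S three]
west S three => west S three three   [S ::= S three]
west S three three => west west S three three   [S ::= west S]
west west S three three => west west S three three three   [S ::= S three]
west west S three three three => west west west S three three three   [S ::= west S]
west west west S three three three => west west west S three three three three   [S ::= S three]
west west west S three three three three => west west west west S three three three three   [S ::= west S]
west west west west S three three three three => west west west west S three three three three three   [S ::= S three]
west west west west S three three three three three => west west west west S three three three three three three   [S ::= S three]
west west west west S three three three three three three => west west west west robot three three three three three three   [S ::= robot]

S => west S => west S three => west S three three => west west S three three => west west S three three three => west west west S three three three => west west west S three three three three => west west west west S three three three three => west west west west S three three three three three => west west west west S three three three three three three => west west west west robot three three three three three three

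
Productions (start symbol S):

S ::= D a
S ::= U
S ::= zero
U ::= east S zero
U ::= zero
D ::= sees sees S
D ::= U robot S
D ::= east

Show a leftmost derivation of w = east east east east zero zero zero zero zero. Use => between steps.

S => U   [S ::= U]
U => east S zero   [U ::= east S zero]
east S zero => east U zero   [S ::= U]
east U zero => east east S zero zero   [U ::= east S zero]
east east S zero zero => east east U zero zero   [S ::= U]
east east U zero zero => east east east S zero zero zero   [U ::= east S zero]
east east east S zero zero zero => east east east U zero zero zero   [S ::= U]
east east east U zero zero zero => east east east east S zero zero zero zero   [U ::= east S zero]
east east east east S zero zero zero zero => east east east east U zero zero zero zero   [S ::= U]
east east east east U zero zero zero zero => east east east east zero zero zero zero zero   [U ::= zero]

S => U => east S zero => east U zero => east east S zero zero => east east U zero zero => east east east S zero zero zero => east east east U zero zero zero => east east east east S zero zero zero zero => east east east east U zero zero zero zero => east east east east zero zero zero zero zero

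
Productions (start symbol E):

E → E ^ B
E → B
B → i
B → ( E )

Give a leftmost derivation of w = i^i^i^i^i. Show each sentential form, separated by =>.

E => E^B   [E → E ^ B]
E^B => E^B^B   [E → E ^ B]
E^B^B => E^B^B^B   [E → E ^ B]
E^B^B^B => E^B^B^B^B   [E → E ^ B]
E^B^B^B^B => B^B^B^B^B   [E → B]
B^B^B^B^B => i^B^B^B^B   [B → i]
i^B^B^B^B => i^i^B^B^B   [B → i]
i^i^B^B^B => i^i^i^B^B   [B → i]
i^i^i^B^B => i^i^i^i^B   [B → i]
i^i^i^i^B => i^i^i^i^i   [B → i]

E => E^B => E^B^B => E^B^B^B => E^B^B^B^B => B^B^B^B^B => i^B^B^B^B => i^i^B^B^B => i^i^i^B^B => i^i^i^i^B => i^i^i^i^i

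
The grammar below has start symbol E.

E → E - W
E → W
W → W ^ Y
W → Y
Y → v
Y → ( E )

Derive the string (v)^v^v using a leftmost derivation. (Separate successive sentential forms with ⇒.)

E ⇒ W ⇒ W^Y ⇒ W^Y^Y ⇒ Y^Y^Y ⇒ (E)^Y^Y ⇒ (W)^Y^Y ⇒ (Y)^Y^Y ⇒ (v)^Y^Y ⇒ (v)^v^Y ⇒ (v)^v^v

E ⇒ W   [E → W]
W ⇒ W^Y   [W → W ^ Y]
W^Y ⇒ W^Y^Y   [W → W ^ Y]
W^Y^Y ⇒ Y^Y^Y   [W → Y]
Y^Y^Y ⇒ (E)^Y^Y   [Y → ( E )]
(E)^Y^Y ⇒ (W)^Y^Y   [E → W]
(W)^Y^Y ⇒ (Y)^Y^Y   [W → Y]
(Y)^Y^Y ⇒ (v)^Y^Y   [Y → v]
(v)^Y^Y ⇒ (v)^v^Y   [Y → v]
(v)^v^Y ⇒ (v)^v^v   [Y → v]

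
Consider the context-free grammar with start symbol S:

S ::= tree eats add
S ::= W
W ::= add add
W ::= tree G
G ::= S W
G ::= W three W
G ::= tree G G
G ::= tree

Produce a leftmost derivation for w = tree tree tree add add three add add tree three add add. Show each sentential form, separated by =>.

S => W   [S ::= W]
W => tree G   [W ::= tree G]
tree G => tree W three W   [G ::= W three W]
tree W three W => tree tree G three W   [W ::= tree G]
tree tree G three W => tree tree tree G G three W   [G ::= tree G G]
tree tree tree G G three W => tree tree tree W three W G three W   [G ::= W three W]
tree tree tree W three W G three W => tree tree tree add add three W G three W   [W ::= add add]
tree tree tree add add three W G three W => tree tree tree add add three add add G three W   [W ::= add add]
tree tree tree add add three add add G three W => tree tree tree add add three add add tree three W   [G ::= tree]
tree tree tree add add three add add tree three W => tree tree tree add add three add add tree three add add   [W ::= add add]

S => W => tree G => tree W three W => tree tree G three W => tree tree tree G G three W => tree tree tree W three W G three W => tree tree tree add add three W G three W => tree tree tree add add three add add G three W => tree tree tree add add three add add tree three W => tree tree tree add add three add add tree three add add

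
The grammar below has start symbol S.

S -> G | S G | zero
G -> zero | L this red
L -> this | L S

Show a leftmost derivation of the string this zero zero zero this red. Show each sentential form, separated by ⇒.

S ⇒ G ⇒ L this red ⇒ L S this red ⇒ L S S this red ⇒ L S S S this red ⇒ this S S S this red ⇒ this zero S S this red ⇒ this zero zero S this red ⇒ this zero zero zero this red

S ⇒ G   [S -> G]
G ⇒ L this red   [G -> L this red]
L this red ⇒ L S this red   [L -> L S]
L S this red ⇒ L S S this red   [L -> L S]
L S S this red ⇒ L S S S this red   [L -> L S]
L S S S this red ⇒ this S S S this red   [L -> this]
this S S S this red ⇒ this zero S S this red   [S -> zero]
this zero S S this red ⇒ this zero zero S this red   [S -> zero]
this zero zero S this red ⇒ this zero zero zero this red   [S -> zero]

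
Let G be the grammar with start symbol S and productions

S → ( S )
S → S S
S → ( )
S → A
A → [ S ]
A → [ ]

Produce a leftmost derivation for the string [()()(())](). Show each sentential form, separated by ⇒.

S ⇒ SS   [S → S S]
SS ⇒ AS   [S → A]
AS ⇒ [S]S   [A → [ S ]]
[S]S ⇒ [SS]S   [S → S S]
[SS]S ⇒ [SSS]S   [S → S S]
[SSS]S ⇒ [()SS]S   [S → ( )]
[()SS]S ⇒ [()()S]S   [S → ( )]
[()()S]S ⇒ [()()(S)]S   [S → ( S )]
[()()(S)]S ⇒ [()()(())]S   [S → ( )]
[()()(())]S ⇒ [()()(())]()   [S → ( )]

S ⇒ SS ⇒ AS ⇒ [S]S ⇒ [SS]S ⇒ [SSS]S ⇒ [()SS]S ⇒ [()()S]S ⇒ [()()(S)]S ⇒ [()()(())]S ⇒ [()()(())]()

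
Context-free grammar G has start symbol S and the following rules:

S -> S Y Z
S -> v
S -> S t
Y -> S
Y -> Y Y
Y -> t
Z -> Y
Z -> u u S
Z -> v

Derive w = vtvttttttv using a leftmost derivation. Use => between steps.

S => SYZ   [S -> S Y Z]
SYZ => StYZ   [S -> S t]
StYZ => SttYZ   [S -> S t]
SttYZ => StttYZ   [S -> S t]
StttYZ => SttttYZ   [S -> S t]
SttttYZ => StttttYZ   [S -> S t]
StttttYZ => SYZtttttYZ   [S -> S Y Z]
SYZtttttYZ => vYZtttttYZ   [S -> v]
vYZtttttYZ => vtZtttttYZ   [Y -> t]
vtZtttttYZ => vtvtttttYZ   [Z -> v]
vtvtttttYZ => vtvttttttZ   [Y -> t]
vtvttttttZ => vtvttttttv   [Z -> v]

S => SYZ => StYZ => SttYZ => StttYZ => SttttYZ => StttttYZ => SYZtttttYZ => vYZtttttYZ => vtZtttttYZ => vtvtttttYZ => vtvttttttZ => vtvttttttv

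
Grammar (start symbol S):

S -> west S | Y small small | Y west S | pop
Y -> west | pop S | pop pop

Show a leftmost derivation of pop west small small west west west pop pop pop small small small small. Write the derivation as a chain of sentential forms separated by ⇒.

S ⇒ Y west S   [S -> Y west S]
Y west S ⇒ pop S west S   [Y -> pop S]
pop S west S ⇒ pop Y small small west S   [S -> Y small small]
pop Y small small west S ⇒ pop west small small west S   [Y -> west]
pop west small small west S ⇒ pop west small small west Y west S   [S -> Y west S]
pop west small small west Y west S ⇒ pop west small small west west west S   [Y -> west]
pop west small small west west west S ⇒ pop west small small west west west Y small small   [S -> Y small small]
pop west small small west west west Y small small ⇒ pop west small small west west west pop S small small   [Y -> pop S]
pop west small small west west west pop S small small ⇒ pop west small small west west west pop Y small small small small   [S -> Y small small]
pop west small small west west west pop Y small small small small ⇒ pop west small small west west west pop pop pop small small small small   [Y -> pop pop]

S ⇒ Y west S ⇒ pop S west S ⇒ pop Y small small west S ⇒ pop west small small west S ⇒ pop west small small west Y west S ⇒ pop west small small west west west S ⇒ pop west small small west west west Y small small ⇒ pop west small small west west west pop S small small ⇒ pop west small small west west west pop Y small small small small ⇒ pop west small small west west west pop pop pop small small small small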